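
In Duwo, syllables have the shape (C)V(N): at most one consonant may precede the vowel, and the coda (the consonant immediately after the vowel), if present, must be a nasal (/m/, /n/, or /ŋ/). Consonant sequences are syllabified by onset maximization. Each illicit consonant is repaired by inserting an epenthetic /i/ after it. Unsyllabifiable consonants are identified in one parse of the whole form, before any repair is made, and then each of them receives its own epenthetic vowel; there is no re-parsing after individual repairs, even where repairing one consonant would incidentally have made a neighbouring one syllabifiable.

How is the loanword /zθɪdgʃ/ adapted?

ziθɪdigiʃi

The consonants /z/, /d/, /g/, /ʃ/ cannot be parsed into a legal (C)V(N) syllable (only a nasal (/m/, /n/, or /ŋ/) is licensed in coda position; onsets are limited to one consonant).
Inserting the epenthetic vowel yields /z/ → /zi/, /d/ → /di/, /g/ → /gi/, /ʃ/ → /ʃi/.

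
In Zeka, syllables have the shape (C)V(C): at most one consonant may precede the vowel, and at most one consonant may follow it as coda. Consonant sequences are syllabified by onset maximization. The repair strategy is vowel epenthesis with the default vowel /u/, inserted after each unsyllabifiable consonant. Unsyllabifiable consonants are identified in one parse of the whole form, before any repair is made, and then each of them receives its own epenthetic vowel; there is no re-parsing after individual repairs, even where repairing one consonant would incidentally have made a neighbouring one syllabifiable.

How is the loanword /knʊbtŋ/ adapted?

Syllabifying with onset maximization leaves /k/, /t/, /ŋ/ stranded (at most one coda consonant is licensed; onsets are limited to one consonant).
Each unlicensed consonant becomes the onset of a new syllable: /k/ → /ku/, /t/ → /tu/, /ŋ/ → /ŋu/.

kunʊbtuŋu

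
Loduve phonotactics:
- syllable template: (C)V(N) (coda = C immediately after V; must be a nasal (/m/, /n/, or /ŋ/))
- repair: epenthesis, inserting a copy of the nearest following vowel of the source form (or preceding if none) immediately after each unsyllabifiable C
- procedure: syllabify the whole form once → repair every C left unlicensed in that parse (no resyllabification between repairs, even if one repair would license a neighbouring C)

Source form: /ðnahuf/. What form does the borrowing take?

ðanahufu

The consonants /ð/, /f/ cannot be parsed into a legal (C)V(N) syllable (only a nasal (/m/, /n/, or /ŋ/) is licensed in coda position; onsets are limited to one consonant).
Inserting the epenthetic vowel yields /ð/ → /ða/, /f/ → /fu/.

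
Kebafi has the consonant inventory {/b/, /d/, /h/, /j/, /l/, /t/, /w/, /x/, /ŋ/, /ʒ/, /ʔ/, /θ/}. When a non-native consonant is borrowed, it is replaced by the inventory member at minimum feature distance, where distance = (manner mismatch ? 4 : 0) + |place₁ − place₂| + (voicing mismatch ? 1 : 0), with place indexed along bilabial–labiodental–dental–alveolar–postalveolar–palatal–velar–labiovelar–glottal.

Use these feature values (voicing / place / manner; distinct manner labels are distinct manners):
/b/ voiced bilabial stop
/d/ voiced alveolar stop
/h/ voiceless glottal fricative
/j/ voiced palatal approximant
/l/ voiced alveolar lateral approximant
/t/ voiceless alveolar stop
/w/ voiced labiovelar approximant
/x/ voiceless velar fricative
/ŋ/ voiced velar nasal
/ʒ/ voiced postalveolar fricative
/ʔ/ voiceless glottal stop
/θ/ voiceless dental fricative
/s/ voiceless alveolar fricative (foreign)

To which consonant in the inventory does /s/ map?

θ

/θ/ is closest: same manner (fricative), place distance 1 (alveolar→dental), same voicing; total 1. Next closest is /ʒ/ at distance 2.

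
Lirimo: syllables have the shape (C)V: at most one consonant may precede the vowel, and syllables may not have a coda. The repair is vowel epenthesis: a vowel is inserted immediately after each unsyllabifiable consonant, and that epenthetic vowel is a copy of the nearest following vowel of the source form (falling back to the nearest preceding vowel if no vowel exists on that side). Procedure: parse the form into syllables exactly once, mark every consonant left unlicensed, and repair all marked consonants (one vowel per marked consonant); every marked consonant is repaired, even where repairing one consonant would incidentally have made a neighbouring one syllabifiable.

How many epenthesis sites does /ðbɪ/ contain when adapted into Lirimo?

The unsyllabifiable consonants are /ð/; each receives one epenthetic vowel.

1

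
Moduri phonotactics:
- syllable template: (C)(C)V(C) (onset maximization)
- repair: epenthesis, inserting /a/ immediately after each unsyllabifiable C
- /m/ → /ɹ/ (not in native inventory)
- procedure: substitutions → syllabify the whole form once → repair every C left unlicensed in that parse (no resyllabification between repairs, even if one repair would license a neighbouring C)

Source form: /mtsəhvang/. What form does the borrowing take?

Substitution: /m/ → /ɹ/, giving /ɹtsəhvang/.
The consonants /ɹ/, /g/ cannot be parsed into a legal (C)(C)V(C) syllable (at most one coda consonant is licensed; onsets may contain at most 2 consonants).
Inserting the epenthetic vowel yields /ɹ/ → /ɹa/, /g/ → /ga/.

ɹatsəhvanga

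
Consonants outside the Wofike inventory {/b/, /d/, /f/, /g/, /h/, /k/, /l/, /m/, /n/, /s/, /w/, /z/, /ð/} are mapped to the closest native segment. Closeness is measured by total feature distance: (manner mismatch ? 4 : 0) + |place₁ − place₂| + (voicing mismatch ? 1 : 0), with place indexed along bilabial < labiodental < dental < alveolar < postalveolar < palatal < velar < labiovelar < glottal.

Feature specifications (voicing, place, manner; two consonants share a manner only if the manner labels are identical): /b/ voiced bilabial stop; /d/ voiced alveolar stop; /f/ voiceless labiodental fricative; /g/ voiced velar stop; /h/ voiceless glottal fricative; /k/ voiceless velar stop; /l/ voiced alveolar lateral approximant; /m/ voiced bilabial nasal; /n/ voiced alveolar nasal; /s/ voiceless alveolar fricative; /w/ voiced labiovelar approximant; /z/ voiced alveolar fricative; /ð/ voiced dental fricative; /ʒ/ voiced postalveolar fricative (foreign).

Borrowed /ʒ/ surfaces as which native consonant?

z

/z/ is closest: same manner (fricative), place distance 1 (postalveolar→alveolar), same voicing; total 1. Next closest is /s/ at distance 2.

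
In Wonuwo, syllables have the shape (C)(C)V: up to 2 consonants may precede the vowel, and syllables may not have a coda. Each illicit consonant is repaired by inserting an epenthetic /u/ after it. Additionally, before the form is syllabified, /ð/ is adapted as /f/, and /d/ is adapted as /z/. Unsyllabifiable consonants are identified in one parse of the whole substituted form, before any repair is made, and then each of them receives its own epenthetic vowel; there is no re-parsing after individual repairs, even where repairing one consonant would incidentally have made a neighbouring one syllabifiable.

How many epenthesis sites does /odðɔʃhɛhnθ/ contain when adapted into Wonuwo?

3

After substitution the input is /ozfɔʃhɛhnθ/.
The unsyllabifiable consonants are /h/, /n/, /θ/; each receives one epenthetic vowel.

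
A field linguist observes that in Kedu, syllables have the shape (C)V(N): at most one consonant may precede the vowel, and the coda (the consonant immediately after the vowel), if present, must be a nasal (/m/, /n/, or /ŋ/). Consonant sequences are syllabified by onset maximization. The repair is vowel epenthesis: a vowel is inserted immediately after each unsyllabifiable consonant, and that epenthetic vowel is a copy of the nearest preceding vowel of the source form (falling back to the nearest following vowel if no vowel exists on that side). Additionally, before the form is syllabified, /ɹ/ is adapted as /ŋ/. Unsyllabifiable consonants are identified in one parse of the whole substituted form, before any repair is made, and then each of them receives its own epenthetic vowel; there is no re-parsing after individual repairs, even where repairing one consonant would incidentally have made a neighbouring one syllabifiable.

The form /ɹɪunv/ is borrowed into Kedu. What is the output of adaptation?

ŋɪunvu

Substitution: /ɹ/ → /ŋ/, giving /ŋɪunv/.
Syllabifying with onset maximization leaves /v/ stranded (only a nasal (/m/, /n/, or /ŋ/) is licensed in coda position; onsets are limited to one consonant).
Inserting the epenthetic vowel yields /v/ → /vu/.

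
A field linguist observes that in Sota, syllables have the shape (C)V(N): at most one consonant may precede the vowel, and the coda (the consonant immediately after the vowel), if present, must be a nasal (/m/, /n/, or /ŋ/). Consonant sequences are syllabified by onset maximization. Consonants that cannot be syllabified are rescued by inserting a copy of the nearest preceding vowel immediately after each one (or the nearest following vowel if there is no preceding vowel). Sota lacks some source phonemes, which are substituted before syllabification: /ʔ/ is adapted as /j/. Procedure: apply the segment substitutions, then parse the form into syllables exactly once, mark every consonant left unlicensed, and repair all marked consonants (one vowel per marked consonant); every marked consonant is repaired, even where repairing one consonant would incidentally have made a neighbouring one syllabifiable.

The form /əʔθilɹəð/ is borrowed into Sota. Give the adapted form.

əjəθiliɹəðə

Substitution: /ʔ/ → /j/, giving /əjθilɹəð/.
The consonants /j/, /l/, /ð/ cannot be parsed into a legal (C)V(N) syllable (only a nasal (/m/, /n/, or /ŋ/) is licensed in coda position; onsets are limited to one consonant).
Epenthesis after each stranded consonant: /j/ → /jə/, /l/ → /li/, /ð/ → /ðə/.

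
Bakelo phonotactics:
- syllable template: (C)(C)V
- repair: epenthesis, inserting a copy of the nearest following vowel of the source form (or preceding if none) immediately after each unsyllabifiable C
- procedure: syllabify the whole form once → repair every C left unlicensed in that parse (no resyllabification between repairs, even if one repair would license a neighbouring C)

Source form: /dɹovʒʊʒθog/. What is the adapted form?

dɹovʒʊʒθogo

Under (C)(C)V, the unsyllabifiable consonants are /g/ (no codas are permitted; onsets may contain at most 2 consonants).
Inserting the epenthetic vowel yields /g/ → /go/.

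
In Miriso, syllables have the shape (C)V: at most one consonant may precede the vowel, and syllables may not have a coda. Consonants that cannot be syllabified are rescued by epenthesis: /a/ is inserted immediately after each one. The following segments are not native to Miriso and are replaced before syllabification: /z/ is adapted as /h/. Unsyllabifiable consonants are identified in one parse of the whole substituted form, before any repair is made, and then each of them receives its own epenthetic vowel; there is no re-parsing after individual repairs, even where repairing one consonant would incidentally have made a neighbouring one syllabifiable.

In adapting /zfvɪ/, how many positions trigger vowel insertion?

2

After substitution the input is /hfvɪ/.
The unsyllabifiable consonants are /h/, /f/; each receives one epenthetic vowel.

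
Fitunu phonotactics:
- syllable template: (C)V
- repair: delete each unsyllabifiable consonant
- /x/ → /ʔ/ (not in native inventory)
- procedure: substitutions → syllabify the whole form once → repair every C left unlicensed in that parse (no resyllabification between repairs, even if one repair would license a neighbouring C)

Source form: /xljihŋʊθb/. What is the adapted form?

Substitution: /x/ → /ʔ/, giving /ʔljihŋʊθb/.
The consonants /ʔ/, /l/, /h/, /θ/, /b/ cannot be parsed into a legal (C)V syllable (no codas are permitted; onsets are limited to one consonant).
Deleting the stranded consonants removes /ʔ/, /l/, /h/, /θ/, /b/.

jiŋʊ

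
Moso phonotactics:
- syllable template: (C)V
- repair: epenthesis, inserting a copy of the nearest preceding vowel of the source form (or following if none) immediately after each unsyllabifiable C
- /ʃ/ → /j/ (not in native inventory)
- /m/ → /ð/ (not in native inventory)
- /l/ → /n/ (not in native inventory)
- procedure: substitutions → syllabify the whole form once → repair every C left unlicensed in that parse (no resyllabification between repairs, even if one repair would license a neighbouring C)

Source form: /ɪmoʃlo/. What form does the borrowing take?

Substitution: /m/ → /ð/, /ʃ/ → /j/, /l/ → /n/, giving /ɪðojno/.
Under (C)V, the unsyllabifiable consonants are /j/ (no codas are permitted; onsets are limited to one consonant).
Epenthesis after each stranded consonant: /j/ → /jo/.

ɪðojono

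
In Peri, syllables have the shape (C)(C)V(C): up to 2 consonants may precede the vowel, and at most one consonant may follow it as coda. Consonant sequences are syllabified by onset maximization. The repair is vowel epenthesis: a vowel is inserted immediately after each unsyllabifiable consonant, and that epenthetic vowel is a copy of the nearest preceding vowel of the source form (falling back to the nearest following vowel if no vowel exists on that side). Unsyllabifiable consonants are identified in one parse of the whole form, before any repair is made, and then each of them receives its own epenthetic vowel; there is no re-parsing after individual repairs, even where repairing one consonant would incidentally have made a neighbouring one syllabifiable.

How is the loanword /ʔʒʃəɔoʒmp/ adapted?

Under (C)(C)V(C), the unsyllabifiable consonants are /ʔ/, /m/, /p/ (at most one coda consonant is licensed; onsets may contain at most 2 consonants).
Epenthesis after each stranded consonant: /ʔ/ → /ʔə/, /m/ → /mo/, /p/ → /po/.

ʔəʒʃəɔoʒmopo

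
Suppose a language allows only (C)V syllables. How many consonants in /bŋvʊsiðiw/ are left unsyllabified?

Under (C)V, the unsyllabifiable consonants are /b/, /ŋ/, /w/ (no codas are permitted; onsets are limited to one consonant).

3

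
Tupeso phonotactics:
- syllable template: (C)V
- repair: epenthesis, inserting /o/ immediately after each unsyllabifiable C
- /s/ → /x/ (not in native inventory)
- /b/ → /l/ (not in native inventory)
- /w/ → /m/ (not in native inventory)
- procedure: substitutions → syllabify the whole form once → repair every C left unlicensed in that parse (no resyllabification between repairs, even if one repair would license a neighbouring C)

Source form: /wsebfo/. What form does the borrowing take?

Substitution: /w/ → /m/, /s/ → /x/, /b/ → /l/, giving /mxelfo/.
Syllabifying with onset maximization leaves /m/, /l/ stranded (no codas are permitted; onsets are limited to one consonant).
Inserting the epenthetic vowel yields /m/ → /mo/, /l/ → /lo/.

moxelofo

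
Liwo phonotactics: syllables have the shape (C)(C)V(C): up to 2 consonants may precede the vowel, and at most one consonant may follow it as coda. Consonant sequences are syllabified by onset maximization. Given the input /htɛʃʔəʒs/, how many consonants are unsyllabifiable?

1

Syllabifying with onset maximization leaves /s/ stranded (at most one coda consonant is licensed; onsets may contain at most 2 consonants).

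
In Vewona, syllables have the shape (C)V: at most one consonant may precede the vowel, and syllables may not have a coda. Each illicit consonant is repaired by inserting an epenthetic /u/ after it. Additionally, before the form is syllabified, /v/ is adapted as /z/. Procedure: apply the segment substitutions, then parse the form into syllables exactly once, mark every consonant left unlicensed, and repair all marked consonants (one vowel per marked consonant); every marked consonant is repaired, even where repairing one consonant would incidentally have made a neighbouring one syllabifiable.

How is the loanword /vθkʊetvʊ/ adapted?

Substitution: /v/ → /z/, giving /zθkʊetzʊ/.
Syllabifying with onset maximization leaves /z/, /θ/, /t/ stranded (no codas are permitted; onsets are limited to one consonant).
Each unlicensed consonant becomes the onset of a new syllable: /z/ → /zu/, /θ/ → /θu/, /t/ → /tu/.

zuθukʊetuzʊ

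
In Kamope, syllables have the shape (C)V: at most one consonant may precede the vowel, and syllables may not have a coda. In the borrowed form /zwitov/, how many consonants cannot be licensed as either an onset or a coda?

2

Under (C)V, the unsyllabifiable consonants are /z/, /v/ (no codas are permitted; onsets are limited to one consonant).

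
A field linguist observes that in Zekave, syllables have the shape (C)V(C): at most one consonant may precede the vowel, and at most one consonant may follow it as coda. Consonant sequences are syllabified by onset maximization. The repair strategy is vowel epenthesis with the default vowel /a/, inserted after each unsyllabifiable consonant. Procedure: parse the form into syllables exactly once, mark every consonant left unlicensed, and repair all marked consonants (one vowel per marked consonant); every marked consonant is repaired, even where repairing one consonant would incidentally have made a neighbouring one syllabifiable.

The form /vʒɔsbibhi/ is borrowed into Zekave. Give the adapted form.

vaʒɔsbibhi

Under (C)V(C), the unsyllabifiable consonants are /v/ (at most one coda consonant is licensed; onsets are limited to one consonant).
Inserting the epenthetic vowel yields /v/ → /va/.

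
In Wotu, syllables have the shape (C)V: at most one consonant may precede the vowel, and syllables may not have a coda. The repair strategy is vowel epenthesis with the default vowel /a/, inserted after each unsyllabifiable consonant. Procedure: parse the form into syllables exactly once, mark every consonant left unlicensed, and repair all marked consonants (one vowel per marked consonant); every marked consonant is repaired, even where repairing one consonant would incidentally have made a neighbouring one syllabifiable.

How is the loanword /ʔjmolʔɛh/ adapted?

Under (C)V, the unsyllabifiable consonants are /ʔ/, /j/, /l/, /h/ (no codas are permitted; onsets are limited to one consonant).
Epenthesis after each stranded consonant: /ʔ/ → /ʔa/, /j/ → /ja/, /l/ → /la/, /h/ → /ha/.

ʔajamolaʔɛha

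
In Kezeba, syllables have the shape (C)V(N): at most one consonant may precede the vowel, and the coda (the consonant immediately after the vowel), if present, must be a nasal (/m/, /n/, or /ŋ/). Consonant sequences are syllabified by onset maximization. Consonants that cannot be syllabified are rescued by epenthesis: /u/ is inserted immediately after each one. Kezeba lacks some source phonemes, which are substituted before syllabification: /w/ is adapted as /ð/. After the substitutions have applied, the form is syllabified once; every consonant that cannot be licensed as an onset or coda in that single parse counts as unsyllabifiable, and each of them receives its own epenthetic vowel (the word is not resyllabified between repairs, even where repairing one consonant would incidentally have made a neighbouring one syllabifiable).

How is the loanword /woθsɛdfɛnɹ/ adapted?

ðoθusɛdufɛnɹu

Substitution: /w/ → /ð/, giving /ðoθsɛdfɛnɹ/.
The consonants /θ/, /d/, /ɹ/ cannot be parsed into a legal (C)V(N) syllable (only a nasal (/m/, /n/, or /ŋ/) is licensed in coda position; onsets are limited to one consonant).
Epenthesis after each stranded consonant: /θ/ → /θu/, /d/ → /du/, /ɹ/ → /ɹu/.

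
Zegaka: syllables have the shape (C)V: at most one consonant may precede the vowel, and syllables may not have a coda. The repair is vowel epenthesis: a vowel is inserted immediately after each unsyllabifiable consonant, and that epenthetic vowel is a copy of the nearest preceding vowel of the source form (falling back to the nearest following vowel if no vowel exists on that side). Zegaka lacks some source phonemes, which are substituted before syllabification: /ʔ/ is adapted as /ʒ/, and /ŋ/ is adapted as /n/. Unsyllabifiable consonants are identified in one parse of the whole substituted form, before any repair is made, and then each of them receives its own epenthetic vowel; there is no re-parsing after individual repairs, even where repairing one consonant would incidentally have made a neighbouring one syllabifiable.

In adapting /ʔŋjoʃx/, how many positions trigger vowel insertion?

After substitution the input is /ʒnjoʃx/.
The unsyllabifiable consonants are /ʒ/, /n/, /ʃ/, /x/; each receives one epenthetic vowel.

4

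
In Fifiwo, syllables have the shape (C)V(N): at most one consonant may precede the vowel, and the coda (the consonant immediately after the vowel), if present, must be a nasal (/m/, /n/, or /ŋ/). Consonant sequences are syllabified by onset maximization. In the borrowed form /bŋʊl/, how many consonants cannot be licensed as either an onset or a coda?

2

The consonants /b/, /l/ cannot be parsed into a legal (C)V(N) syllable (only a nasal (/m/, /n/, or /ŋ/) is licensed in coda position; onsets are limited to one consonant).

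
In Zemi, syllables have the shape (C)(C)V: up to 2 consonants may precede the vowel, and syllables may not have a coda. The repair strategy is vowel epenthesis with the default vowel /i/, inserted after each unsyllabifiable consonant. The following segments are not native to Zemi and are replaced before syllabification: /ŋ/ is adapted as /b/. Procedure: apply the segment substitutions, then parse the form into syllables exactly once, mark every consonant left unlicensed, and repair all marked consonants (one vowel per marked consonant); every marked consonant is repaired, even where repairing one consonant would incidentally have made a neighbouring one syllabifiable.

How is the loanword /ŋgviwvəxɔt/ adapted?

bigviwvəxɔti

Substitution: /ŋ/ → /b/, giving /bgviwvəxɔt/.
The consonants /b/, /t/ cannot be parsed into a legal (C)(C)V syllable (no codas are permitted; onsets may contain at most 2 consonants).
Inserting the epenthetic vowel yields /b/ → /bi/, /t/ → /ti/.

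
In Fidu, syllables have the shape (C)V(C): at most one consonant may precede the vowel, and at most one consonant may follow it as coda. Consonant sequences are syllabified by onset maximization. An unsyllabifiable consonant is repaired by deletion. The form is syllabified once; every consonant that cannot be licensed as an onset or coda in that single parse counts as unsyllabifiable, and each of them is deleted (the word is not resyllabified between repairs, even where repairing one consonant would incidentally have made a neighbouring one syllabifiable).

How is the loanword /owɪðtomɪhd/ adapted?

Under (C)V(C), the unsyllabifiable consonants are /d/ (at most one coda consonant is licensed; onsets are limited to one consonant).
Deleting the stranded consonants removes /d/.

owɪðtomɪh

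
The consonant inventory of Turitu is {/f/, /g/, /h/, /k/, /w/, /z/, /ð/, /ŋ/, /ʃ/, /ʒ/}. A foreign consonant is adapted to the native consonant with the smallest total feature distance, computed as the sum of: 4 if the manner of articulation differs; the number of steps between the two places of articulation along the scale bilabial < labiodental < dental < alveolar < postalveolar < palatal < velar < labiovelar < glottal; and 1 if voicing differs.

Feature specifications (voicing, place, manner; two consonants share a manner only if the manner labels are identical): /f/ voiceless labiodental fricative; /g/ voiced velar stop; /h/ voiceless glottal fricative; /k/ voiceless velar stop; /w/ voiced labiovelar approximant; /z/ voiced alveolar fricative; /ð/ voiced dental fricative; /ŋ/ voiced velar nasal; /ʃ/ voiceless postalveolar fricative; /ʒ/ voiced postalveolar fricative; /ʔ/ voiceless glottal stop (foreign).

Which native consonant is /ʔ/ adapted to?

k

/k/ is closest: same manner (stop), place distance 2 (glottal→velar), same voicing; total 2. Next closest is /g/ at distance 3.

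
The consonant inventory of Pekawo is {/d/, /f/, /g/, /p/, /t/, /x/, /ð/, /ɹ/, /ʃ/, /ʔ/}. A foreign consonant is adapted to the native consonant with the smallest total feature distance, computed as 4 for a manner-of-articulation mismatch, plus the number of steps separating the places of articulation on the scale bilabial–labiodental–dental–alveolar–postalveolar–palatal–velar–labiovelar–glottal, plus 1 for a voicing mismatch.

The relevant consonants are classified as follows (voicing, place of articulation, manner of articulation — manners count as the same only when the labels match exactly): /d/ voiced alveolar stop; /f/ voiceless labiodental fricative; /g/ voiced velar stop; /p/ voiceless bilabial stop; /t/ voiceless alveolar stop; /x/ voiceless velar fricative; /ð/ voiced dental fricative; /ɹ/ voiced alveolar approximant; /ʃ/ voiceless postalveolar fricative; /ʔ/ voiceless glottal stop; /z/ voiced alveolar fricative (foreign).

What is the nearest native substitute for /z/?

ð

/ð/ is closest: same manner (fricative), place distance 1 (alveolar→dental), same voicing; total 1. Next closest is /ʃ/ at distance 2.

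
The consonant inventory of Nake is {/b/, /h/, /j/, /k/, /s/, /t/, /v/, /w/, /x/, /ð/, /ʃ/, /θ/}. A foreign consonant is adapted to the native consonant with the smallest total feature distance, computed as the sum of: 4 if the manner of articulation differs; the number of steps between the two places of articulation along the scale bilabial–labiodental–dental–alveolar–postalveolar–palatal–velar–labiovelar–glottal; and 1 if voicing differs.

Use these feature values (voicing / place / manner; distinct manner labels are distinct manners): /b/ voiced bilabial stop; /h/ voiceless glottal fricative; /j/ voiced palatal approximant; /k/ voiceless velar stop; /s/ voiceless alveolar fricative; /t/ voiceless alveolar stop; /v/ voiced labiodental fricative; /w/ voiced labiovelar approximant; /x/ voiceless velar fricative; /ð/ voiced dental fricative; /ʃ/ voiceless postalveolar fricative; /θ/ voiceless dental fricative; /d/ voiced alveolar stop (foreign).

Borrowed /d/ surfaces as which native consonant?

t

/t/ is closest: same manner (stop), place distance 0 (alveolar→alveolar), voicing differs (+1); total 1. Next closest is /b/ at distance 3.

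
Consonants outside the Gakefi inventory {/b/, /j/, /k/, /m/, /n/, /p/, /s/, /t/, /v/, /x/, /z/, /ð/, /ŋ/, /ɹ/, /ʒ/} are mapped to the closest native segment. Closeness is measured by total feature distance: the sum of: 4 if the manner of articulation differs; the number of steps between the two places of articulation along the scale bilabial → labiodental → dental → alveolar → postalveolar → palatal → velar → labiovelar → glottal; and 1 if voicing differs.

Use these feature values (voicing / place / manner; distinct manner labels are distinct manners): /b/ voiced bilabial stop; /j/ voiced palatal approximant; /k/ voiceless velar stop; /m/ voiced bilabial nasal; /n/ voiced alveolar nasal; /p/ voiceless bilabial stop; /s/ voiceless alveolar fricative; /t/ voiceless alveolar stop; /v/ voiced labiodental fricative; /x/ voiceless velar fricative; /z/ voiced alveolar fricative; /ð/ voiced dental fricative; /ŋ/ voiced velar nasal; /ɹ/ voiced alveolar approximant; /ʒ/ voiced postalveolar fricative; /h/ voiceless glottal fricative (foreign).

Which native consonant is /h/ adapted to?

/x/ is closest: same manner (fricative), place distance 2 (glottal→velar), same voicing; total 2. Next closest is /s/ at distance 5.

x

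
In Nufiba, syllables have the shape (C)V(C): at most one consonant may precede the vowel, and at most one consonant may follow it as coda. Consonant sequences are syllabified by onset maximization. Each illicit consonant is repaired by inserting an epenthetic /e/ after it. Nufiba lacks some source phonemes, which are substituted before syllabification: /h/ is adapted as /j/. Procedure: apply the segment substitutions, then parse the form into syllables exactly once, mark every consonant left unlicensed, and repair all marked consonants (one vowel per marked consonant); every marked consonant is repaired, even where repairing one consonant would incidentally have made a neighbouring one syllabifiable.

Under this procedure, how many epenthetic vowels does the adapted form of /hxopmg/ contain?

After substitution the input is /jxopmg/.
The unsyllabifiable consonants are /j/, /m/, /g/; each receives one epenthetic vowel.

3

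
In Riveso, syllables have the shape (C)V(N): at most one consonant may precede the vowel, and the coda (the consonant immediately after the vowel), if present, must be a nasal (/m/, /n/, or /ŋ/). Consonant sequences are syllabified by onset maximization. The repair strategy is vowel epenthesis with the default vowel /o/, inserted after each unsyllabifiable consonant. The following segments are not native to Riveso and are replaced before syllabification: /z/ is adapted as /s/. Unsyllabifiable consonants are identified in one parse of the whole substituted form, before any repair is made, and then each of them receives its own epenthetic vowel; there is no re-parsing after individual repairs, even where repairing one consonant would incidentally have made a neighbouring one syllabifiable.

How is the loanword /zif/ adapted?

Substitution: /z/ → /s/, giving /sif/.
Under (C)V(N), the unsyllabifiable consonants are /f/ (only a nasal (/m/, /n/, or /ŋ/) is licensed in coda position; onsets are limited to one consonant).
Inserting the epenthetic vowel yields /f/ → /fo/.

sifo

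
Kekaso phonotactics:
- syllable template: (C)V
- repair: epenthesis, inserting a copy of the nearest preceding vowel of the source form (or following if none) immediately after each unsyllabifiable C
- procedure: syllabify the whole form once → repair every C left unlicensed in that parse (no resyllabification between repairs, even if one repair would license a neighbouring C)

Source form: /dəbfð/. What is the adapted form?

The consonants /b/, /f/, /ð/ cannot be parsed into a legal (C)V syllable (no codas are permitted; onsets are limited to one consonant).
Each unlicensed consonant becomes the onset of a new syllable: /b/ → /bə/, /f/ → /fə/, /ð/ → /ðə/.

dəbəfəðə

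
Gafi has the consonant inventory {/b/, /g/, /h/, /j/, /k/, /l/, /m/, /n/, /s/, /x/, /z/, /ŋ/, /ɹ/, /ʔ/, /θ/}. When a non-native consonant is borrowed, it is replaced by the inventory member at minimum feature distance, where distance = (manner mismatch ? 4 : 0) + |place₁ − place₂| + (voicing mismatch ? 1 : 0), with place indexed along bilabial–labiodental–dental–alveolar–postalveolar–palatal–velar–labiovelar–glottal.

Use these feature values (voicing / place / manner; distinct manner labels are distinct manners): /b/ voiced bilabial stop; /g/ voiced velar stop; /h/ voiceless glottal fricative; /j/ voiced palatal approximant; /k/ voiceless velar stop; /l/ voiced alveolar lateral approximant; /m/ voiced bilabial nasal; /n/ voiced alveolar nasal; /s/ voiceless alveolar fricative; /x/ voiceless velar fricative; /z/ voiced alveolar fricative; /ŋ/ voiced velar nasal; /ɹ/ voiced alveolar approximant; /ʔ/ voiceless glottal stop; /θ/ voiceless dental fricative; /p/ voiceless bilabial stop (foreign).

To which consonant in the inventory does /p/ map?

/b/ is closest: same manner (stop), place distance 0 (bilabial→bilabial), voicing differs (+1); total 1. Next closest is /m/ at distance 5.

b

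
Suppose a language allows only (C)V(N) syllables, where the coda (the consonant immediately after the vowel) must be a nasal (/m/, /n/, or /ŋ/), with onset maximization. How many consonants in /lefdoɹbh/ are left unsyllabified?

4

Under (C)V(N), the unsyllabifiable consonants are /f/, /ɹ/, /b/, /h/ (only a nasal (/m/, /n/, or /ŋ/) is licensed in coda position; onsets are limited to one consonant).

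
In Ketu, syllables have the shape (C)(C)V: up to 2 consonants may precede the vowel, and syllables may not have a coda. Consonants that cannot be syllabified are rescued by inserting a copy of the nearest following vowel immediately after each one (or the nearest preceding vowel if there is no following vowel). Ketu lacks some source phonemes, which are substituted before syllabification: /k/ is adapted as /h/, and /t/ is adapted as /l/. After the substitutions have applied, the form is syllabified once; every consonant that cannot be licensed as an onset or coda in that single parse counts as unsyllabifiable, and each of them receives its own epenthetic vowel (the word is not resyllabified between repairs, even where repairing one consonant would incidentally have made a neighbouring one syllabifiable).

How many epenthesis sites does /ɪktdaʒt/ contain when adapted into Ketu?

3

After substitution the input is /ɪhldaʒl/.
The unsyllabifiable consonants are /h/, /ʒ/, /l/; each receives one epenthetic vowel.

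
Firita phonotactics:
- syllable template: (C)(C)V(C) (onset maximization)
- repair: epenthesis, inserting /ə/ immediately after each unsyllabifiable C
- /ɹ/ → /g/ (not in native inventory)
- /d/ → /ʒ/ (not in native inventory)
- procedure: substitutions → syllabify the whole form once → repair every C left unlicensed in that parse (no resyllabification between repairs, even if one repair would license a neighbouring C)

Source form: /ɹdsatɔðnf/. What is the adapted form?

gəʒsatɔðnəfə

Substitution: /ɹ/ → /g/, /d/ → /ʒ/, giving /gʒsatɔðnf/.
Syllabifying with onset maximization leaves /g/, /n/, /f/ stranded (at most one coda consonant is licensed; onsets may contain at most 2 consonants).
Inserting the epenthetic vowel yields /g/ → /gə/, /n/ → /nə/, /f/ → /fə/.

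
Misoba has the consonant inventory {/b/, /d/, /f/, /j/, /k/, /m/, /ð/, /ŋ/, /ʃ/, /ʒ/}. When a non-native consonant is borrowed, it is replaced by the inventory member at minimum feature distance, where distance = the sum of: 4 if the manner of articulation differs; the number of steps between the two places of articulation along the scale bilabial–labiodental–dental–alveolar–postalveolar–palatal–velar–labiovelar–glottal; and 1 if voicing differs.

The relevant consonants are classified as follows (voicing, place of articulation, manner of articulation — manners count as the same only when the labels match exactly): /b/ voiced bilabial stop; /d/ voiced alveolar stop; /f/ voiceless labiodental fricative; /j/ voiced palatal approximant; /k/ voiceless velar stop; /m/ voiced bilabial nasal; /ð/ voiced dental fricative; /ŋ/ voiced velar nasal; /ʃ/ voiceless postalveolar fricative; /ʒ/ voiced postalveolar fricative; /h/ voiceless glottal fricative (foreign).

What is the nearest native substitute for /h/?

ʃ

/ʃ/ is closest: same manner (fricative), place distance 4 (glottal→postalveolar), same voicing; total 4. Next closest is /ʒ/ at distance 5.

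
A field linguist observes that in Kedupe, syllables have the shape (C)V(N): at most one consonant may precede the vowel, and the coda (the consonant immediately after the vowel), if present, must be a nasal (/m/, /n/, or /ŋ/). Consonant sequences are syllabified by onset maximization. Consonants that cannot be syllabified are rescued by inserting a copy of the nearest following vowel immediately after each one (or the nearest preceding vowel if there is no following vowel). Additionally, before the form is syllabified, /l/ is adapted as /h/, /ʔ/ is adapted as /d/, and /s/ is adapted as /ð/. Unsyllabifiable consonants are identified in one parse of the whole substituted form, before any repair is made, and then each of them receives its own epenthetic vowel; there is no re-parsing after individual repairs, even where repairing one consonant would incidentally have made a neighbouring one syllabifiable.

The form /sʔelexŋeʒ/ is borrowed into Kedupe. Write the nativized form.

Substitution: /s/ → /ð/, /ʔ/ → /d/, /l/ → /h/, giving /ðdehexŋeʒ/.
The consonants /ð/, /x/, /ʒ/ cannot be parsed into a legal (C)V(N) syllable (only a nasal (/m/, /n/, or /ŋ/) is licensed in coda position; onsets are limited to one consonant).
Each unlicensed consonant becomes the onset of a new syllable: /ð/ → /ðe/, /x/ → /xe/, /ʒ/ → /ʒe/.

ðedehexeŋeʒe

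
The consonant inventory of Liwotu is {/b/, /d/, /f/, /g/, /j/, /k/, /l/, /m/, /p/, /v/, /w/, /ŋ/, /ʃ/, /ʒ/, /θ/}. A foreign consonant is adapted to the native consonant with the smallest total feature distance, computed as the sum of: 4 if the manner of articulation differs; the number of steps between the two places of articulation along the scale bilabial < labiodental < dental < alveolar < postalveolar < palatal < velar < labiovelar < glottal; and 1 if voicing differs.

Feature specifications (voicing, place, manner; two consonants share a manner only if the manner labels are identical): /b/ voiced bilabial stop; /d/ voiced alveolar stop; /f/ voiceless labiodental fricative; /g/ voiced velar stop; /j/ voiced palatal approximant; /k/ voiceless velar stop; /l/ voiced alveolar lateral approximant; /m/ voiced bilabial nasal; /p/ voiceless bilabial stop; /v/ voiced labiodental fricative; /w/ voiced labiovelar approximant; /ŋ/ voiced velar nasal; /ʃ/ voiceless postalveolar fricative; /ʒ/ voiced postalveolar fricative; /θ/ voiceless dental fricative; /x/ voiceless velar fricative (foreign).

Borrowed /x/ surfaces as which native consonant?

/ʃ/ is closest: same manner (fricative), place distance 2 (velar→postalveolar), same voicing; total 2. Next closest is /ʒ/ at distance 3.

ʃ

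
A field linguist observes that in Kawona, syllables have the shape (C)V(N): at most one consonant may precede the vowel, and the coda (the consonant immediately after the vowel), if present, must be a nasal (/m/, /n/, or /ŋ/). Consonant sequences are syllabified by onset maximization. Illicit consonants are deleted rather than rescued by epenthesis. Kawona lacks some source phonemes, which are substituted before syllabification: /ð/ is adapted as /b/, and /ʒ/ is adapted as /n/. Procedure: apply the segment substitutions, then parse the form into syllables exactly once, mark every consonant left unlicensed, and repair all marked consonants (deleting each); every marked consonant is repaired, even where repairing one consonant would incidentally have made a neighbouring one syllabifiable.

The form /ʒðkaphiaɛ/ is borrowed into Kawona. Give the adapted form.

Substitution: /ʒ/ → /n/, /ð/ → /b/, giving /nbkaphiaɛ/.
Under (C)V(N), the unsyllabifiable consonants are /n/, /b/, /p/ (only a nasal (/m/, /n/, or /ŋ/) is licensed in coda position; onsets are limited to one consonant).
Each unlicensed consonant is deleted: /n/, /b/, /p/.

kahiaɛ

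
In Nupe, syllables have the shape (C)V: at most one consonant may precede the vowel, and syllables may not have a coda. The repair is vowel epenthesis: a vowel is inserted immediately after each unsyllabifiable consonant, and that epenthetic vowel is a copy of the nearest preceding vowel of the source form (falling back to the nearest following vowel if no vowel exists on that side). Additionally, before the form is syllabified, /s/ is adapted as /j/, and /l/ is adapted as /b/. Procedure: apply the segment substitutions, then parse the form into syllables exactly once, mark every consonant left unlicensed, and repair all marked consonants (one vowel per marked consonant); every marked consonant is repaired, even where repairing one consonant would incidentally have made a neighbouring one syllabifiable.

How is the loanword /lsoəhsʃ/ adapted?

bojoəhəjəʃə

Substitution: /l/ → /b/, /s/ → /j/, giving /bjoəhjʃ/.
The consonants /b/, /h/, /j/, /ʃ/ cannot be parsed into a legal (C)V syllable (no codas are permitted; onsets are limited to one consonant).
Epenthesis after each stranded consonant: /b/ → /bo/, /h/ → /hə/, /j/ → /jə/, /ʃ/ → /ʃə/.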